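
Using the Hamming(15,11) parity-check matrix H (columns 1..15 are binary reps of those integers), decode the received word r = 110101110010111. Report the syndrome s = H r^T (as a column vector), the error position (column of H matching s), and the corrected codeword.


s = (1, 0, 0, 1)^T, error position = 9, corrected codeword c = 110101111010111

Compute s = H r^T mod 2 one row at a time:
  s_1 = 1 + 0 + 0 + 1 + 0 + 1 + 1 + 1 = 5 ≡ 1 (mod 2).
  s_2 = 1 + 0 + 1 + 1 + 0 + 1 + 1 + 1 = 6 ≡ 0 (mod 2).
  s_3 = 1 + 0 + 1 + 1 + 0 + 1 + 1 + 1 = 6 ≡ 0 (mod 2).
  s_4 = 1 + 0 + 0 + 1 + 0 + 1 + 1 + 1 = 5 ≡ 1 (mod 2).
s = (1, 0, 0, 1)^T — this equals column 9 of H (binary 1001), so error is at position 9.
Correct: flip bit 9 of r = 110101110010111 to get c = 110101111010111.


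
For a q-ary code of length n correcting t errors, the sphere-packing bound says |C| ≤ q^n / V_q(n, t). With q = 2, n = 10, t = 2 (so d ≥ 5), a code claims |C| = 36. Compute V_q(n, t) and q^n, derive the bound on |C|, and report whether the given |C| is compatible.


V_q(n, t) = 56, q^n = 1024, Hamming bound = 18, |C| = 36 > bound (violated).

Step 1: Compute V_q(n, t) = Σ_{j=0}^2 C(n, j) (q−1)^j.
  j = 0: C(10,0)·(1)^0 = 1·1 = 1.
  j = 1: C(10,1)·(1)^1 = 10·1 = 10.
  j = 2: C(10,2)·(1)^2 = 45·1 = 45.
  V_q(n, t) = 1 + 10 + 45 = 56.
Step 2: q^n = 2^10 = 1024.
Step 3: Hamming bound ⌊q^n / V_q(n,t)⌋ = ⌊1024/56⌋ = 18.
Step 4: Compare |C| = 36 to 18: violated.
The claimed |C| lies above the Hamming bound, so no 2-ary code of length 10 with d ≥ 5 can have 36 codewords.


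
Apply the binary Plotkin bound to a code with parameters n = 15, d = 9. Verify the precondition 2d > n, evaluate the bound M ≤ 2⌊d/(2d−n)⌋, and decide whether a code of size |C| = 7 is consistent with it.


Plotkin bound M ≤ 6; given |C| = 7 > bound (violated).

Check applicability: 2d = 18, n = 15.
2d − n = 3 > 0, so Plotkin applies.
Compute d/(2d−n) = 9/3 ≈ 3.0000.
⌊d/(2d−n)⌋ = 3.
Plotkin bound: M ≤ 2·3 = 6.
Given |C| = 7, check: VIOLATED.
This |C| is above the Plotkin bound, so no binary code with n = 15, d = 9 and 7 codewords exists.


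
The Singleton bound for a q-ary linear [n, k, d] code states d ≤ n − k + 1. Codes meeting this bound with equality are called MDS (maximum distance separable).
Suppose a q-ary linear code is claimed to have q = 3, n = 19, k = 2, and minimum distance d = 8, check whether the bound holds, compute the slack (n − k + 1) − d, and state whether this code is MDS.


Singleton RHS = n − k + 1 = 18, slack = 10, bound satisfied, not MDS.

Singleton bound: d ≤ n − k + 1.
Here n = 19, k = 2, so n − k + 1 = 18.
Given d = 8, check d ≤ 18: YES.
Slack = (n − k + 1) − d = 10.
The code is NOT MDS (slack = 10 > 0).
Description: the claimed parameters are [19, 2, 8]_3; such a code would be non-MDS.


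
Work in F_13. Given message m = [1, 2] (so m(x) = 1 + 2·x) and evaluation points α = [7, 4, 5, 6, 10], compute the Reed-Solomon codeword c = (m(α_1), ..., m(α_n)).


c = [2, 9, 11, 0, 8]

Message polynomial: m(x) = 1 + 2·x (mod 13).
For each evaluation point α_i, compute m(α_i) mod 13:
  α_1 = 7: Horner steps 2 → 2, so m(7) = 2.
  α_2 = 4: Horner steps 2 → 9, so m(4) = 9.
  α_3 = 5: Horner steps 2 → 11, so m(5) = 11.
  α_4 = 6: Horner steps 2 → 0, so m(6) = 0.
  α_5 = 10: Horner steps 2 → 8, so m(10) = 8.
Codeword c = [2, 9, 11, 0, 8] ∈ F_13^5.


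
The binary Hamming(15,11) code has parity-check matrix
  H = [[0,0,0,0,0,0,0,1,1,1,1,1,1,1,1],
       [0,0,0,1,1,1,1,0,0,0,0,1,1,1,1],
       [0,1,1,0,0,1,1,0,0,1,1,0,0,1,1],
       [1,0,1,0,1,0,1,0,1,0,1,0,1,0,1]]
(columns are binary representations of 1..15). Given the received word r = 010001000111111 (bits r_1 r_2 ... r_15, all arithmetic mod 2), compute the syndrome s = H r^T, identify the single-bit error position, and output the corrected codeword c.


s = (0, 1, 0, 1)^T, error position = 5, corrected codeword c = 010011000111111

Compute s = H r^T mod 2 one row at a time:
  s_1 = 0 + 0 + 1 + 1 + 1 + 1 + 1 + 1 = 6 ≡ 0 (mod 2).
  s_2 = 0 + 0 + 1 + 0 + 1 + 1 + 1 + 1 = 5 ≡ 1 (mod 2).
  s_3 = 1 + 0 + 1 + 0 + 1 + 1 + 1 + 1 = 6 ≡ 0 (mod 2).
  s_4 = 0 + 0 + 0 + 0 + 0 + 1 + 1 + 1 = 3 ≡ 1 (mod 2).
s = (0, 1, 0, 1)^T — this equals column 5 of H (binary 0101), so error is at position 5.
Correct: flip bit 5 of r = 010001000111111 to get c = 010011000111111.


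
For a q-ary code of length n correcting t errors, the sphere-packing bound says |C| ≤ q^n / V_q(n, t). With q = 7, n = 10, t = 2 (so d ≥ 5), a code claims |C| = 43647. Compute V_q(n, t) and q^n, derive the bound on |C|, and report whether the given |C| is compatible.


V_q(n, t) = 1681, q^n = 282475249, Hamming bound = 168040, |C| = 43647 ≤ bound (satisfied).

Step 1: Compute V_q(n, t) = Σ_{j=0}^2 C(n, j) (q−1)^j.
  j = 0: C(10,0)·(6)^0 = 1·1 = 1.
  j = 1: C(10,1)·(6)^1 = 10·6 = 60.
  j = 2: C(10,2)·(6)^2 = 45·36 = 1620.
  V_q(n, t) = 1 + 60 + 1620 = 1681.
Step 2: q^n = 7^10 = 282475249.
Step 3: Hamming bound ⌊q^n / V_q(n,t)⌋ = ⌊282475249/1681⌋ = 168040.
Step 4: Compare |C| = 43647 to 168040: satisfied.
The claimed |C| lies below the Hamming bound.


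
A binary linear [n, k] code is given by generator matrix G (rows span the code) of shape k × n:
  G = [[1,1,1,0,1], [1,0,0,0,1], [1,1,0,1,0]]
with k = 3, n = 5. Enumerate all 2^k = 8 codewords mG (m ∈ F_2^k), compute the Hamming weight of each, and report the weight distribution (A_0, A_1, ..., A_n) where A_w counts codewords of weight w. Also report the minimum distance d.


Weight distribution: A_0 = 1, A_2 = 2, A_3 = 4, A_4 = 1. Minimum distance d = 2.

Enumerate all 2^3 = 8 messages m ∈ F_2^3.
For each, compute codeword c = mG in F_2^5, then tally its weight.
  m = 000 → c = 00000, weight = 0.
  m = 100 → c = 11101, weight = 4.
  m = 010 → c = 10001, weight = 2.
  m = 110 → c = 01100, weight = 2.
  m = 001 → c = 11010, weight = 3.
  m = 101 → c = 00111, weight = 3.
  m = 011 → c = 01011, weight = 3.
  m = 111 → c = 10110, weight = 3.
Tally weights:
  weight 0: 1 codewords.
  weight 2: 2 codewords.
  weight 3: 4 codewords.
  weight 4: 1 codewords.
Minimum distance d = smallest w > 0 with A_w > 0 = 2.
Sanity: Σ A_w = 8 = 2^3 = 8 ✓.


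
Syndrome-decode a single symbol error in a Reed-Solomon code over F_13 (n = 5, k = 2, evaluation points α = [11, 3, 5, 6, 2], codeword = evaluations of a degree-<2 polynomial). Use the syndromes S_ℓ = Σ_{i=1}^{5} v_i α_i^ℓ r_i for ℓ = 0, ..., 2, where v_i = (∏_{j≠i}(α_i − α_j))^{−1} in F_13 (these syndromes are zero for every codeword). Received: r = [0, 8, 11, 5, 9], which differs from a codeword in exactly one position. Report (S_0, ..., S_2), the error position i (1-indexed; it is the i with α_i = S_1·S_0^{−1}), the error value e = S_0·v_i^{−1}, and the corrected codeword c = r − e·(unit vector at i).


S = (7, 9, 6), error at position 3, error magnitude e = 5, c = [0, 8, 6, 5, 9].

Step 1: column multipliers v_i = (∏_{j≠i}(α_i − α_j))^{−1} mod 13.
  i = 1 (α = 11): (11−3)(11−5)(11−6)(11−2) = 8·6·5·9 = 2160 ≡ 2, so v_1 = 2^{−1} = 7 (mod 13).
  i = 2 (α = 3): (3−11)(3−5)(3−6)(3−2) = (−8)·(−2)·(−3)·1 = −48 ≡ 4, so v_2 = 4^{−1} = 10 (mod 13).
  i = 3 (α = 5): (5−11)(5−3)(5−6)(5−2) = (−6)·2·(−1)·3 = 36 ≡ 10, so v_3 = 10^{−1} = 4 (mod 13).
  i = 4 (α = 6): (6−11)(6−3)(6−5)(6−2) = (−5)·3·1·4 = −60 ≡ 5, so v_4 = 5^{−1} = 8 (mod 13).
  i = 5 (α = 2): (2−11)(2−3)(2−5)(2−6) = (−9)·(−1)·(−3)·(−4) = 108 ≡ 4, so v_5 = 4^{−1} = 10 (mod 13).
  v = [7, 10, 4, 8, 10].
Step 2: syndromes of r = [0, 8, 11, 5, 9] (all sums mod 13).
  S_0 = Σ v_i r_i = 7·0 + 10·8 + 4·11 + 8·5 + 10·9 = 254 ≡ 7.
  S_1 = Σ v_i α_i r_i = 7·11·0 + 10·3·8 + 4·5·11 + 8·6·5 + 10·2·9 = 880 ≡ 9.
  α_i^2 mod 13 = [4, 9, 12, 10, 4].
  S_2 = Σ v_i α_i^2 r_i = 7·4·0 + 10·9·8 + 4·12·11 + 8·10·5 + 10·4·9 = 2008 ≡ 6.
  S = (7, 9, 6) ≠ 0, so r is not a codeword (an error is present).
Step 3: locate the error. For a single error e at position i, S_ℓ = v_i·e·α_i^ℓ, so α_err = S_1/S_0.
  S_0^{−1} = 7^{−1} = 2 (mod 13), so α_err = 9·2 = 18 ≡ 5 = α_3. Error position i = 3.
  Consistency check: S_2/S_1 = 6·3 = 18 ≡ 5 = α_err ✓ (single-error assumption holds).
Step 4: error magnitude e = S_0/v_3 = S_0·∏_{j≠3}(α_3 − α_j) = 7·10 = 70 ≡ 5 (mod 13).
Step 5: correct position 3: c_3 = r_3 − e = 11 − 5 ≡ 6 (mod 13). Hence c = [0, 8, 6, 5, 9].
  Check: interpolating c through the α_i gives m(x) = 11 + 12·x (degree < 2) with m(α_i) = c_i for every i, so c is indeed a codeword.


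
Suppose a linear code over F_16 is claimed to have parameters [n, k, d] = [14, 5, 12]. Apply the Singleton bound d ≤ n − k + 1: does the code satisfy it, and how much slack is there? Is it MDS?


Singleton RHS = n − k + 1 = 10, slack = -2, bound violated (no such code; not MDS).

Singleton bound: d ≤ n − k + 1.
Here n = 14, k = 5, so n − k + 1 = 10.
Given d = 12, check d ≤ 10: NO.
Slack = (n − k + 1) − d = -2.
The slack is negative: d = 12 exceeds n − k + 1 = 10 by 2, so the Singleton bound is violated and no linear [14, 5, 12]_16 code can exist. In particular it is not MDS (MDS requires d = n − k + 1 exactly).
Description: the claimed parameters are [14, 5, 12]_16; such a code would be impossible (violates the Singleton bound).


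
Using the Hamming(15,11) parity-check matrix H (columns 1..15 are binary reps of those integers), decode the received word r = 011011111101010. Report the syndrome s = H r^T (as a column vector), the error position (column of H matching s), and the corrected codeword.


s = (1, 1, 0, 0)^T, error position = 12, corrected codeword c = 011011111100010

Compute s = H r^T mod 2 one row at a time:
  s_1 = 1 + 1 + 1 + 0 + 1 + 0 + 1 + 0 = 5 ≡ 1 (mod 2).
  s_2 = 0 + 1 + 1 + 1 + 1 + 0 + 1 + 0 = 5 ≡ 1 (mod 2).
  s_3 = 1 + 1 + 1 + 1 + 1 + 0 + 1 + 0 = 6 ≡ 0 (mod 2).
  s_4 = 0 + 1 + 1 + 1 + 1 + 0 + 0 + 0 = 4 ≡ 0 (mod 2).
s = (1, 1, 0, 0)^T — this equals column 12 of H (binary 1100), so error is at position 12.
Correct: flip bit 12 of r = 011011111101010 to get c = 011011111100010.


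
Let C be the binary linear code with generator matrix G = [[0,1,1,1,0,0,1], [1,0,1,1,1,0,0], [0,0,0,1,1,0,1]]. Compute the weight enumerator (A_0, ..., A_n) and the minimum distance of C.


Weight distribution: A_0 = 1, A_3 = 4, A_4 = 3. Minimum distance d = 3.

Enumerate all 2^3 = 8 messages m ∈ F_2^3.
For each, compute codeword c = mG in F_2^7, then tally its weight.
  m = 000 → c = 0000000, weight = 0.
  m = 100 → c = 0111001, weight = 4.
  m = 010 → c = 1011100, weight = 4.
  m = 110 → c = 1100101, weight = 4.
  m = 001 → c = 0001101, weight = 3.
  m = 101 → c = 0110100, weight = 3.
  m = 011 → c = 1010001, weight = 3.
  m = 111 → c = 1101000, weight = 3.
Tally weights:
  weight 0: 1 codewords.
  weight 3: 4 codewords.
  weight 4: 3 codewords.
Minimum distance d = smallest w > 0 with A_w > 0 = 3.
Sanity: Σ A_w = 8 = 2^3 = 8 ✓.


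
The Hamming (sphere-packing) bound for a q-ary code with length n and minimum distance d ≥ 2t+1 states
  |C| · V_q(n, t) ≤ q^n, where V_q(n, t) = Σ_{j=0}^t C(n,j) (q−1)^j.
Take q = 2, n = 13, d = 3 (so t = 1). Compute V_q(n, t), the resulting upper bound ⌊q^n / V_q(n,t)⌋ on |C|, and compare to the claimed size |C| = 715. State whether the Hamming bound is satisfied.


V_q(n, t) = 14, q^n = 8192, Hamming bound = 585, |C| = 715 > bound (violated).

Step 1: Compute V_q(n, t) = Σ_{j=0}^1 C(n, j) (q−1)^j.
  j = 0: C(13,0)·(1)^0 = 1·1 = 1.
  j = 1: C(13,1)·(1)^1 = 13·1 = 13.
  V_q(n, t) = 1 + 13 = 14.
Step 2: q^n = 2^13 = 8192.
Step 3: Hamming bound ⌊q^n / V_q(n,t)⌋ = ⌊8192/14⌋ = 585.
Step 4: Compare |C| = 715 to 585: violated.
The claimed |C| lies above the Hamming bound, so no 2-ary code of length 13 with d ≥ 3 can have 715 codewords.


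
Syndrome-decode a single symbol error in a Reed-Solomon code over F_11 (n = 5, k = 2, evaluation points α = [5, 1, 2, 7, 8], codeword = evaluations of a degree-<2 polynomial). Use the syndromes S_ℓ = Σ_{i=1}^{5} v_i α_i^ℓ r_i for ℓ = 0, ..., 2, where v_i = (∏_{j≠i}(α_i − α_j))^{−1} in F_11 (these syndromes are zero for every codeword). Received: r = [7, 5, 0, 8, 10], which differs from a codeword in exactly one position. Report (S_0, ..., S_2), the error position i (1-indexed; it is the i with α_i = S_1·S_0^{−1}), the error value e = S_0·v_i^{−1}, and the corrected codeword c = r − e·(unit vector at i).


S = (8, 9, 6), error at position 5, error magnitude e = 7, c = [7, 5, 0, 8, 3].

Step 1: column multipliers v_i = (∏_{j≠i}(α_i − α_j))^{−1} mod 11.
  i = 1 (α = 5): (5−1)(5−2)(5−7)(5−8) = 4·3·(−2)·(−3) = 72 ≡ 6, so v_1 = 6^{−1} = 2 (mod 11).
  i = 2 (α = 1): (1−5)(1−2)(1−7)(1−8) = (−4)·(−1)·(−6)·(−7) = 168 ≡ 3, so v_2 = 3^{−1} = 4 (mod 11).
  i = 3 (α = 2): (2−5)(2−1)(2−7)(2−8) = (−3)·1·(−5)·(−6) = −90 ≡ 9, so v_3 = 9^{−1} = 5 (mod 11).
  i = 4 (α = 7): (7−5)(7−1)(7−2)(7−8) = 2·6·5·(−1) = −60 ≡ 6, so v_4 = 6^{−1} = 2 (mod 11).
  i = 5 (α = 8): (8−5)(8−1)(8−2)(8−7) = 3·7·6·1 = 126 ≡ 5, so v_5 = 5^{−1} = 9 (mod 11).
  v = [2, 4, 5, 2, 9].
Step 2: syndromes of r = [7, 5, 0, 8, 10] (all sums mod 11).
  S_0 = Σ v_i r_i = 2·7 + 4·5 + 5·0 + 2·8 + 9·10 = 140 ≡ 8.
  S_1 = Σ v_i α_i r_i = 2·5·7 + 4·1·5 + 5·2·0 + 2·7·8 + 9·8·10 = 922 ≡ 9.
  α_i^2 mod 11 = [3, 1, 4, 5, 9].
  S_2 = Σ v_i α_i^2 r_i = 2·3·7 + 4·1·5 + 5·4·0 + 2·5·8 + 9·9·10 = 952 ≡ 6.
  S = (8, 9, 6) ≠ 0, so r is not a codeword (an error is present).
Step 3: locate the error. For a single error e at position i, S_ℓ = v_i·e·α_i^ℓ, so α_err = S_1/S_0.
  S_0^{−1} = 8^{−1} = 7 (mod 11), so α_err = 9·7 = 63 ≡ 8 = α_5. Error position i = 5.
  Consistency check: S_2/S_1 = 6·5 = 30 ≡ 8 = α_err ✓ (single-error assumption holds).
Step 4: error magnitude e = S_0/v_5 = S_0·∏_{j≠5}(α_5 − α_j) = 8·5 = 40 ≡ 7 (mod 11).
Step 5: correct position 5: c_5 = r_5 − e = 10 − 7 ≡ 3 (mod 11). Hence c = [7, 5, 0, 8, 3].
  Check: interpolating c through the α_i gives m(x) = 10 + 6·x (degree < 2) with m(α_i) = c_i for every i, so c is indeed a codeword.


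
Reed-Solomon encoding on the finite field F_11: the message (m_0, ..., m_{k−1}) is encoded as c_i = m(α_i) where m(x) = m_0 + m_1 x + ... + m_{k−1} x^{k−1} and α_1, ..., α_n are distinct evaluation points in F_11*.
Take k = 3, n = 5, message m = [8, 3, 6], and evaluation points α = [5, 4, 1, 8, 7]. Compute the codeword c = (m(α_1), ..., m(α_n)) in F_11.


c = [8, 6, 6, 9, 4]

Message polynomial: m(x) = 8 + 3·x + 6·x^2 (mod 11).
For each evaluation point α_i, compute m(α_i) mod 11:
  α_1 = 5: Horner steps 6 → 0 → 8, so m(5) = 8.
  α_2 = 4: Horner steps 6 → 5 → 6, so m(4) = 6.
  α_3 = 1: Horner steps 6 → 9 → 6, so m(1) = 6.
  α_4 = 8: Horner steps 6 → 7 → 9, so m(8) = 9.
  α_5 = 7: Horner steps 6 → 1 → 4, so m(7) = 4.
Codeword c = [8, 6, 6, 9, 4] ∈ F_11^5.


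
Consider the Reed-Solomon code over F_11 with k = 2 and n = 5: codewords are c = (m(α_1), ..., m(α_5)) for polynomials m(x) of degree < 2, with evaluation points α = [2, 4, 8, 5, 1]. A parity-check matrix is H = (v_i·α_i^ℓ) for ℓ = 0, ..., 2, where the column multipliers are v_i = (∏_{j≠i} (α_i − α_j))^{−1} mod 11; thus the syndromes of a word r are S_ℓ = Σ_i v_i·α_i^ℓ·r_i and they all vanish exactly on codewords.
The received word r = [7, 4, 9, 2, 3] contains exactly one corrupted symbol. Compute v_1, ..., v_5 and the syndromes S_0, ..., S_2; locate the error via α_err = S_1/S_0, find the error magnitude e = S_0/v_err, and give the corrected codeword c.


S = (2, 10, 6), error at position 4, error magnitude e = 5, c = [7, 4, 9, 8, 3].

Step 1: column multipliers v_i = (∏_{j≠i}(α_i − α_j))^{−1} mod 11.
  i = 1 (α = 2): (2−4)(2−8)(2−5)(2−1) = (−2)·(−6)·(−3)·1 = −36 ≡ 8, so v_1 = 8^{−1} = 7 (mod 11).
  i = 2 (α = 4): (4−2)(4−8)(4−5)(4−1) = 2·(−4)·(−1)·3 = 24 ≡ 2, so v_2 = 2^{−1} = 6 (mod 11).
  i = 3 (α = 8): (8−2)(8−4)(8−5)(8−1) = 6·4·3·7 = 504 ≡ 9, so v_3 = 9^{−1} = 5 (mod 11).
  i = 4 (α = 5): (5−2)(5−4)(5−8)(5−1) = 3·1·(−3)·4 = −36 ≡ 8, so v_4 = 8^{−1} = 7 (mod 11).
  i = 5 (α = 1): (1−2)(1−4)(1−8)(1−5) = (−1)·(−3)·(−7)·(−4) = 84 ≡ 7, so v_5 = 7^{−1} = 8 (mod 11).
  v = [7, 6, 5, 7, 8].
Step 2: syndromes of r = [7, 4, 9, 2, 3] (all sums mod 11).
  S_0 = Σ v_i r_i = 7·7 + 6·4 + 5·9 + 7·2 + 8·3 = 156 ≡ 2.
  S_1 = Σ v_i α_i r_i = 7·2·7 + 6·4·4 + 5·8·9 + 7·5·2 + 8·1·3 = 648 ≡ 10.
  α_i^2 mod 11 = [4, 5, 9, 3, 1].
  S_2 = Σ v_i α_i^2 r_i = 7·4·7 + 6·5·4 + 5·9·9 + 7·3·2 + 8·1·3 = 787 ≡ 6.
  S = (2, 10, 6) ≠ 0, so r is not a codeword (an error is present).
Step 3: locate the error. For a single error e at position i, S_ℓ = v_i·e·α_i^ℓ, so α_err = S_1/S_0.
  S_0^{−1} = 2^{−1} = 6 (mod 11), so α_err = 10·6 = 60 ≡ 5 = α_4. Error position i = 4.
  Consistency check: S_2/S_1 = 6·10 = 60 ≡ 5 = α_err ✓ (single-error assumption holds).
Step 4: error magnitude e = S_0/v_4 = S_0·∏_{j≠4}(α_4 − α_j) = 2·8 = 16 ≡ 5 (mod 11).
Step 5: correct position 4: c_4 = r_4 − e = 2 − 5 ≡ 8 (mod 11). Hence c = [7, 4, 9, 8, 3].
  Check: interpolating c through the α_i gives m(x) = 10 + 4·x (degree < 2) with m(α_i) = c_i for every i, so c is indeed a codeword.


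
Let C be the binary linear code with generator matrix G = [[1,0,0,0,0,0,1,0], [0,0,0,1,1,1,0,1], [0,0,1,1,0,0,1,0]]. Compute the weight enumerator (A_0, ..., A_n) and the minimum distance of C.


Weight distribution: A_0 = 1, A_2 = 1, A_3 = 2, A_4 = 1, A_5 = 2, A_6 = 1. Minimum distance d = 2.

Enumerate all 2^3 = 8 messages m ∈ F_2^3.
For each, compute codeword c = mG in F_2^8, then tally its weight.
  m = 000 → c = 00000000, weight = 0.
  m = 100 → c = 10000010, weight = 2.
  m = 010 → c = 00011101, weight = 4.
  m = 110 → c = 10011111, weight = 6.
  m = 001 → c = 00110010, weight = 3.
  m = 101 → c = 10110000, weight = 3.
  m = 011 → c = 00101111, weight = 5.
  m = 111 → c = 10101101, weight = 5.
Tally weights:
  weight 0: 1 codewords.
  weight 2: 1 codewords.
  weight 3: 2 codewords.
  weight 4: 1 codewords.
  weight 5: 2 codewords.
  weight 6: 1 codewords.
Minimum distance d = smallest w > 0 with A_w > 0 = 2.
Sanity: Σ A_w = 8 = 2^3 = 8 ✓.


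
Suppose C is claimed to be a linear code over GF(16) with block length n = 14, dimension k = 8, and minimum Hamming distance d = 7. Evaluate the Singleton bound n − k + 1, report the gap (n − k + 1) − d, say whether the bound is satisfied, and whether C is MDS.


Singleton RHS = n − k + 1 = 7, slack = 0, bound satisfied, MDS.

Singleton bound: d ≤ n − k + 1.
Here n = 14, k = 8, so n − k + 1 = 7.
Given d = 7, check d ≤ 7: YES.
Slack = (n − k + 1) − d = 0.
The code is MDS (slack = 0).
Description: the claimed parameters are [14, 8, 7]_16; such a code would be MDS (meets Singleton bound).


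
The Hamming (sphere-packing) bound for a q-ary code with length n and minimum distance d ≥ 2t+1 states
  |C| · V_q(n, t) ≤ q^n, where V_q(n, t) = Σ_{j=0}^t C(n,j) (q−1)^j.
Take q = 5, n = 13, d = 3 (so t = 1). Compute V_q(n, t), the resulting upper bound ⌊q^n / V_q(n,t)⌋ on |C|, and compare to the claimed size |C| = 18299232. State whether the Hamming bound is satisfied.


V_q(n, t) = 53, q^n = 1220703125, Hamming bound = 23032134, |C| = 18299232 ≤ bound (satisfied).

Step 1: Compute V_q(n, t) = Σ_{j=0}^1 C(n, j) (q−1)^j.
  j = 0: C(13,0)·(4)^0 = 1·1 = 1.
  j = 1: C(13,1)·(4)^1 = 13·4 = 52.
  V_q(n, t) = 1 + 52 = 53.
Step 2: q^n = 5^13 = 1220703125.
Step 3: Hamming bound ⌊q^n / V_q(n,t)⌋ = ⌊1220703125/53⌋ = 23032134.
Step 4: Compare |C| = 18299232 to 23032134: satisfied.
The claimed |C| lies below the Hamming bound.


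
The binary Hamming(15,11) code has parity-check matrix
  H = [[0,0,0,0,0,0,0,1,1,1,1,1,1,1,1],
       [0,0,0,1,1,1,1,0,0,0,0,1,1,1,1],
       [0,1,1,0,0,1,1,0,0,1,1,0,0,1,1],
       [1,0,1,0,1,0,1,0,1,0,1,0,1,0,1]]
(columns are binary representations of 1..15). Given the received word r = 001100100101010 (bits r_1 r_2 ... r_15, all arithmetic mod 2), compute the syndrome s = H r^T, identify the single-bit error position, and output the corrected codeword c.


s = (1, 0, 0, 0)^T, error position = 8, corrected codeword c = 001100110101010

Compute s = H r^T mod 2 one row at a time:
  s_1 = 0 + 0 + 1 + 0 + 1 + 0 + 1 + 0 = 3 ≡ 1 (mod 2).
  s_2 = 1 + 0 + 0 + 1 + 1 + 0 + 1 + 0 = 4 ≡ 0 (mod 2).
  s_3 = 0 + 1 + 0 + 1 + 1 + 0 + 1 + 0 = 4 ≡ 0 (mod 2).
  s_4 = 0 + 1 + 0 + 1 + 0 + 0 + 0 + 0 = 2 ≡ 0 (mod 2).
s = (1, 0, 0, 0)^T — this equals column 8 of H (binary 1000), so error is at position 8.
Correct: flip bit 8 of r = 001100100101010 to get c = 001100110101010.


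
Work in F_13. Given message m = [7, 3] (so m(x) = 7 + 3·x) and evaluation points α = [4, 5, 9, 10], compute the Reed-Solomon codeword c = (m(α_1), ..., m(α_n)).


c = [6, 9, 8, 11]

Message polynomial: m(x) = 7 + 3·x (mod 13).
For each evaluation point α_i, compute m(α_i) mod 13:
  α_1 = 4: Horner steps 3 → 6, so m(4) = 6.
  α_2 = 5: Horner steps 3 → 9, so m(5) = 9.
  α_3 = 9: Horner steps 3 → 8, so m(9) = 8.
  α_4 = 10: Horner steps 3 → 11, so m(10) = 11.
Codeword c = [6, 9, 8, 11] ∈ F_13^4.


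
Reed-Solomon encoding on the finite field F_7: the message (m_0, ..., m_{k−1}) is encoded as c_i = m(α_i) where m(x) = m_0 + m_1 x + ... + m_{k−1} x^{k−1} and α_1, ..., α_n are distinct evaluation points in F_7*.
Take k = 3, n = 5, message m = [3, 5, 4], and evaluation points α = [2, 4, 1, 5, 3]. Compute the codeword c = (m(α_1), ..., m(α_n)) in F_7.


c = [1, 3, 5, 2, 5]

Message polynomial: m(x) = 3 + 5·x + 4·x^2 (mod 7).
For each evaluation point α_i, compute m(α_i) mod 7:
  α_1 = 2: Horner steps 4 → 6 → 1, so m(2) = 1.
  α_2 = 4: Horner steps 4 → 0 → 3, so m(4) = 3.
  α_3 = 1: Horner steps 4 → 2 → 5, so m(1) = 5.
  α_4 = 5: Horner steps 4 → 4 → 2, so m(5) = 2.
  α_5 = 3: Horner steps 4 → 3 → 5, so m(3) = 5.
Codeword c = [1, 3, 5, 2, 5] ∈ F_7^5.


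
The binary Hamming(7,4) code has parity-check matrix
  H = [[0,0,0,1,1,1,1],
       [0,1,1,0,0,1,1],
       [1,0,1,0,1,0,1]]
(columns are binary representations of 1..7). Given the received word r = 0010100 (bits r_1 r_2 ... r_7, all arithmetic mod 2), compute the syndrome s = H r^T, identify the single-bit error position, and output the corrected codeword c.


s = (1, 1, 0)^T, error position = 6, corrected codeword c = 0010110

Compute s = H r^T mod 2 one row at a time:
  s_1 = 0 + 1 + 0 + 0 = 1 ≡ 1 (mod 2).
  s_2 = 0 + 1 + 0 + 0 = 1 ≡ 1 (mod 2).
  s_3 = 0 + 1 + 1 + 0 = 2 ≡ 0 (mod 2).
s = (1, 1, 0)^T — this equals column 6 of H (binary 110), so error is at position 6.
Correct: flip bit 6 of r = 0010100 to get c = 0010110.


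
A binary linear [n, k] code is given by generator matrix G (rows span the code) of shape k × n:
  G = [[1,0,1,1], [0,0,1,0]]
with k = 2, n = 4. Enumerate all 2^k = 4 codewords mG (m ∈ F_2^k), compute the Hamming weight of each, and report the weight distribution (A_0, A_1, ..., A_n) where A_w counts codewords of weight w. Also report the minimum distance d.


Weight distribution: A_0 = 1, A_1 = 1, A_2 = 1, A_3 = 1. Minimum distance d = 1.

Enumerate all 2^2 = 4 messages m ∈ F_2^2.
For each, compute codeword c = mG in F_2^4, then tally its weight.
  m = 00 → c = 0000, weight = 0.
  m = 10 → c = 1011, weight = 3.
  m = 01 → c = 0010, weight = 1.
  m = 11 → c = 1001, weight = 2.
Tally weights:
  weight 0: 1 codewords.
  weight 1: 1 codewords.
  weight 2: 1 codewords.
  weight 3: 1 codewords.
Minimum distance d = smallest w > 0 with A_w > 0 = 1.
Sanity: Σ A_w = 4 = 2^2 = 4 ✓.


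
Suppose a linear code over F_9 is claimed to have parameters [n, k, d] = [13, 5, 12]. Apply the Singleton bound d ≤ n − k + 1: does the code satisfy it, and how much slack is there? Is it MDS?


Singleton RHS = n − k + 1 = 9, slack = -3, bound violated (no such code; not MDS).

Singleton bound: d ≤ n − k + 1.
Here n = 13, k = 5, so n − k + 1 = 9.
Given d = 12, check d ≤ 9: NO.
Slack = (n − k + 1) − d = -3.
The slack is negative: d = 12 exceeds n − k + 1 = 9 by 3, so the Singleton bound is violated and no linear [13, 5, 12]_9 code can exist. In particular it is not MDS (MDS requires d = n − k + 1 exactly).
Description: the claimed parameters are [13, 5, 12]_9; such a code would be impossible (violates the Singleton bound).


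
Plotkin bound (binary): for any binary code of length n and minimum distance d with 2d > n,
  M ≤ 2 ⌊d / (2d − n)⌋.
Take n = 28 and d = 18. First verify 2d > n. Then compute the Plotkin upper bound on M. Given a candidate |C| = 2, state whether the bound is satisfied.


Plotkin bound M ≤ 4; given |C| = 2 ≤ bound (satisfied).

Check applicability: 2d = 36, n = 28.
2d − n = 8 > 0, so Plotkin applies.
Compute d/(2d−n) = 18/8 ≈ 2.2500.
⌊d/(2d−n)⌋ = 2.
Plotkin bound: M ≤ 2·2 = 4.
Given |C| = 2, check: satisfied.
This |C| is below the Plotkin bound.


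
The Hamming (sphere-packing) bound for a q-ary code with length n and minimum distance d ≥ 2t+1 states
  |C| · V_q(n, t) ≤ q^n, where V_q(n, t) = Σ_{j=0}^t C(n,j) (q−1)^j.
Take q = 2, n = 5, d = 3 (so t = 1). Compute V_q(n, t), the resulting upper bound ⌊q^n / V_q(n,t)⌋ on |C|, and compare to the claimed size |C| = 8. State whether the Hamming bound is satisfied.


V_q(n, t) = 6, q^n = 32, Hamming bound = 5, |C| = 8 > bound (violated).

Step 1: Compute V_q(n, t) = Σ_{j=0}^1 C(n, j) (q−1)^j.
  j = 0: C(5,0)·(1)^0 = 1·1 = 1.
  j = 1: C(5,1)·(1)^1 = 5·1 = 5.
  V_q(n, t) = 1 + 5 = 6.
Step 2: q^n = 2^5 = 32.
Step 3: Hamming bound ⌊q^n / V_q(n,t)⌋ = ⌊32/6⌋ = 5.
Step 4: Compare |C| = 8 to 5: violated.
The claimed |C| lies above the Hamming bound, so no 2-ary code of length 5 with d ≥ 3 can have 8 codewords.


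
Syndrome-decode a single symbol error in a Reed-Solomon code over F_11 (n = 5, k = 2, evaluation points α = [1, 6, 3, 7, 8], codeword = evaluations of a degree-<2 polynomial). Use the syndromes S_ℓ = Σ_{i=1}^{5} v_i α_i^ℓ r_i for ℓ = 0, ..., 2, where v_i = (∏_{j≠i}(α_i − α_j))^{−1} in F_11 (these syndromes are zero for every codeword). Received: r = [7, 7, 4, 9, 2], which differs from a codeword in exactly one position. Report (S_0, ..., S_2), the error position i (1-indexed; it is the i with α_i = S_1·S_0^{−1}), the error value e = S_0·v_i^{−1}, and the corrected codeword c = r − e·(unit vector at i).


S = (3, 7, 9), error at position 2, error magnitude e = 2, c = [7, 5, 4, 9, 2].

Step 1: column multipliers v_i = (∏_{j≠i}(α_i − α_j))^{−1} mod 11.
  i = 1 (α = 1): (1−6)(1−3)(1−7)(1−8) = (−5)·(−2)·(−6)·(−7) = 420 ≡ 2, so v_1 = 2^{−1} = 6 (mod 11).
  i = 2 (α = 6): (6−1)(6−3)(6−7)(6−8) = 5·3·(−1)·(−2) = 30 ≡ 8, so v_2 = 8^{−1} = 7 (mod 11).
  i = 3 (α = 3): (3−1)(3−6)(3−7)(3−8) = 2·(−3)·(−4)·(−5) = −120 ≡ 1, so v_3 = 1^{−1} = 1 (mod 11).
  i = 4 (α = 7): (7−1)(7−6)(7−3)(7−8) = 6·1·4·(−1) = −24 ≡ 9, so v_4 = 9^{−1} = 5 (mod 11).
  i = 5 (α = 8): (8−1)(8−6)(8−3)(8−7) = 7·2·5·1 = 70 ≡ 4, so v_5 = 4^{−1} = 3 (mod 11).
  v = [6, 7, 1, 5, 3].
Step 2: syndromes of r = [7, 7, 4, 9, 2] (all sums mod 11).
  S_0 = Σ v_i r_i = 6·7 + 7·7 + 1·4 + 5·9 + 3·2 = 146 ≡ 3.
  S_1 = Σ v_i α_i r_i = 6·1·7 + 7·6·7 + 1·3·4 + 5·7·9 + 3·8·2 = 711 ≡ 7.
  α_i^2 mod 11 = [1, 3, 9, 5, 9].
  S_2 = Σ v_i α_i^2 r_i = 6·1·7 + 7·3·7 + 1·9·4 + 5·5·9 + 3·9·2 = 504 ≡ 9.
  S = (3, 7, 9) ≠ 0, so r is not a codeword (an error is present).
Step 3: locate the error. For a single error e at position i, S_ℓ = v_i·e·α_i^ℓ, so α_err = S_1/S_0.
  S_0^{−1} = 3^{−1} = 4 (mod 11), so α_err = 7·4 = 28 ≡ 6 = α_2. Error position i = 2.
  Consistency check: S_2/S_1 = 9·8 = 72 ≡ 6 = α_err ✓ (single-error assumption holds).
Step 4: error magnitude e = S_0/v_2 = S_0·∏_{j≠2}(α_2 − α_j) = 3·8 = 24 ≡ 2 (mod 11).
Step 5: correct position 2: c_2 = r_2 − e = 7 − 2 ≡ 5 (mod 11). Hence c = [7, 5, 4, 9, 2].
  Check: interpolating c through the α_i gives m(x) = 3 + 4·x (degree < 2) with m(α_i) = c_i for every i, so c is indeed a codeword.


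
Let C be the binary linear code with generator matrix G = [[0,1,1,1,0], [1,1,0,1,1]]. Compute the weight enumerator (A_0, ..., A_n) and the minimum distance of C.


Weight distribution: A_0 = 1, A_3 = 2, A_4 = 1. Minimum distance d = 3.

Enumerate all 2^2 = 4 messages m ∈ F_2^2.
For each, compute codeword c = mG in F_2^5, then tally its weight.
  m = 00 → c = 00000, weight = 0.
  m = 10 → c = 01110, weight = 3.
  m = 01 → c = 11011, weight = 4.
  m = 11 → c = 10101, weight = 3.
Tally weights:
  weight 0: 1 codewords.
  weight 3: 2 codewords.
  weight 4: 1 codewords.
Minimum distance d = smallest w > 0 with A_w > 0 = 3.
Sanity: Σ A_w = 4 = 2^2 = 4 ✓.


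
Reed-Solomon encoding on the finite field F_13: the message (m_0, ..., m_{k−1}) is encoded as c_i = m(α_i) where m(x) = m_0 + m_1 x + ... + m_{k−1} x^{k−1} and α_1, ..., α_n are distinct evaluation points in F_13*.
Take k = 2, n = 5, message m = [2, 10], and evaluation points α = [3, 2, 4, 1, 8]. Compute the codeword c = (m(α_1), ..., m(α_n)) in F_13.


c = [6, 9, 3, 12, 4]

Message polynomial: m(x) = 2 + 10·x (mod 13).
For each evaluation point α_i, compute m(α_i) mod 13:
  α_1 = 3: Horner steps 10 → 6, so m(3) = 6.
  α_2 = 2: Horner steps 10 → 9, so m(2) = 9.
  α_3 = 4: Horner steps 10 → 3, so m(4) = 3.
  α_4 = 1: Horner steps 10 → 12, so m(1) = 12.
  α_5 = 8: Horner steps 10 → 4, so m(8) = 4.
Codeword c = [6, 9, 3, 12, 4] ∈ F_13^5.


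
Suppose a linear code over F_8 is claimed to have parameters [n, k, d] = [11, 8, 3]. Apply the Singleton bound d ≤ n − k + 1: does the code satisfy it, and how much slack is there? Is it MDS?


Singleton RHS = n − k + 1 = 4, slack = 1, bound satisfied, not MDS.

Singleton bound: d ≤ n − k + 1.
Here n = 11, k = 8, so n − k + 1 = 4.
Given d = 3, check d ≤ 4: YES.
Slack = (n − k + 1) − d = 1.
The code is NOT MDS (slack = 1 > 0).
Description: the claimed parameters are [11, 8, 3]_8; such a code would be non-MDS.


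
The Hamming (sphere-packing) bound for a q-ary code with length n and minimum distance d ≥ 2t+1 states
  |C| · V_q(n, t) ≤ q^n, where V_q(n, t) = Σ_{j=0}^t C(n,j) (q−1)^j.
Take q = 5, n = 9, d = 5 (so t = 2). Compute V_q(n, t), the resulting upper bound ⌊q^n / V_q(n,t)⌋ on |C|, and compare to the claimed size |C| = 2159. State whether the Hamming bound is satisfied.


V_q(n, t) = 613, q^n = 1953125, Hamming bound = 3186, |C| = 2159 ≤ bound (satisfied).

Step 1: Compute V_q(n, t) = Σ_{j=0}^2 C(n, j) (q−1)^j.
  j = 0: C(9,0)·(4)^0 = 1·1 = 1.
  j = 1: C(9,1)·(4)^1 = 9·4 = 36.
  j = 2: C(9,2)·(4)^2 = 36·16 = 576.
  V_q(n, t) = 1 + 36 + 576 = 613.
Step 2: q^n = 5^9 = 1953125.
Step 3: Hamming bound ⌊q^n / V_q(n,t)⌋ = ⌊1953125/613⌋ = 3186.
Step 4: Compare |C| = 2159 to 3186: satisfied.
The claimed |C| lies below the Hamming bound.


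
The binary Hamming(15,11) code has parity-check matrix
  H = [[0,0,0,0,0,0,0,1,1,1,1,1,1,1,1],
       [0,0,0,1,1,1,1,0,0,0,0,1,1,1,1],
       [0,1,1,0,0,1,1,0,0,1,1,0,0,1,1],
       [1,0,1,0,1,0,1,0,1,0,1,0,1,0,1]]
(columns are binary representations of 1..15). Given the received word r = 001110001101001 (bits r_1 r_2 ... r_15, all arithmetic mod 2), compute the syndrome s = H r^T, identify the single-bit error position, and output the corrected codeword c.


s = (0, 0, 1, 0)^T, error position = 2, corrected codeword c = 011110001101001

Compute s = H r^T mod 2 one row at a time:
  s_1 = 0 + 1 + 1 + 0 + 1 + 0 + 0 + 1 = 4 ≡ 0 (mod 2).
  s_2 = 1 + 1 + 0 + 0 + 1 + 0 + 0 + 1 = 4 ≡ 0 (mod 2).
  s_3 = 0 + 1 + 0 + 0 + 1 + 0 + 0 + 1 = 3 ≡ 1 (mod 2).
  s_4 = 0 + 1 + 1 + 0 + 1 + 0 + 0 + 1 = 4 ≡ 0 (mod 2).
s = (0, 0, 1, 0)^T — this equals column 2 of H (binary 0010), so error is at position 2.
Correct: flip bit 2 of r = 001110001101001 to get c = 011110001101001.


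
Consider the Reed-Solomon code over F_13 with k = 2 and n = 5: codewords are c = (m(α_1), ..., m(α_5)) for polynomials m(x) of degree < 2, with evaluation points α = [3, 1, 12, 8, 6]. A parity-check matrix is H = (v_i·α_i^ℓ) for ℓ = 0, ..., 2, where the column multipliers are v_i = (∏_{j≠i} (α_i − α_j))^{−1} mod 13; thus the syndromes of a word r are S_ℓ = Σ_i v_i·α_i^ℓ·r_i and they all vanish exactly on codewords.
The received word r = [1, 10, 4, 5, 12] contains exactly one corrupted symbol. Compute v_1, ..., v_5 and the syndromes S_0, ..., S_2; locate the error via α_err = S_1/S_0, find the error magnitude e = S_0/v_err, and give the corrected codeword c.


S = (8, 11, 7), error at position 1, error magnitude e = 11, c = [3, 10, 4, 5, 12].

Step 1: column multipliers v_i = (∏_{j≠i}(α_i − α_j))^{−1} mod 13.
  i = 1 (α = 3): (3−1)(3−12)(3−8)(3−6) = 2·(−9)·(−5)·(−3) = −270 ≡ 3, so v_1 = 3^{−1} = 9 (mod 13).
  i = 2 (α = 1): (1−3)(1−12)(1−8)(1−6) = (−2)·(−11)·(−7)·(−5) = 770 ≡ 3, so v_2 = 3^{−1} = 9 (mod 13).
  i = 3 (α = 12): (12−3)(12−1)(12−8)(12−6) = 9·11·4·6 = 2376 ≡ 10, so v_3 = 10^{−1} = 4 (mod 13).
  i = 4 (α = 8): (8−3)(8−1)(8−12)(8−6) = 5·7·(−4)·2 = −280 ≡ 6, so v_4 = 6^{−1} = 11 (mod 13).
  i = 5 (α = 6): (6−3)(6−1)(6−12)(6−8) = 3·5·(−6)·(−2) = 180 ≡ 11, so v_5 = 11^{−1} = 6 (mod 13).
  v = [9, 9, 4, 11, 6].
Step 2: syndromes of r = [1, 10, 4, 5, 12] (all sums mod 13).
  S_0 = Σ v_i r_i = 9·1 + 9·10 + 4·4 + 11·5 + 6·12 = 242 ≡ 8.
  S_1 = Σ v_i α_i r_i = 9·3·1 + 9·1·10 + 4·12·4 + 11·8·5 + 6·6·12 = 1181 ≡ 11.
  α_i^2 mod 13 = [9, 1, 1, 12, 10].
  S_2 = Σ v_i α_i^2 r_i = 9·9·1 + 9·1·10 + 4·1·4 + 11·12·5 + 6·10·12 = 1567 ≡ 7.
  S = (8, 11, 7) ≠ 0, so r is not a codeword (an error is present).
Step 3: locate the error. For a single error e at position i, S_ℓ = v_i·e·α_i^ℓ, so α_err = S_1/S_0.
  S_0^{−1} = 8^{−1} = 5 (mod 13), so α_err = 11·5 = 55 ≡ 3 = α_1. Error position i = 1.
  Consistency check: S_2/S_1 = 7·6 = 42 ≡ 3 = α_err ✓ (single-error assumption holds).
Step 4: error magnitude e = S_0/v_1 = S_0·∏_{j≠1}(α_1 − α_j) = 8·3 = 24 ≡ 11 (mod 13).
Step 5: correct position 1: c_1 = r_1 − e = 1 − 11 ≡ 3 (mod 13). Hence c = [3, 10, 4, 5, 12].
  Check: interpolating c through the α_i gives m(x) = 7 + 3·x (degree < 2) with m(α_i) = c_i for every i, so c is indeed a codeword.


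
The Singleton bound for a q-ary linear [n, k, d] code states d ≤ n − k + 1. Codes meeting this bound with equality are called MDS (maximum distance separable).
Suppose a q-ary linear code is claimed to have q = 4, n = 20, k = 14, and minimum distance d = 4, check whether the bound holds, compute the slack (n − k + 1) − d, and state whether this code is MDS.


Singleton RHS = n − k + 1 = 7, slack = 3, bound satisfied, not MDS.

Singleton bound: d ≤ n − k + 1.
Here n = 20, k = 14, so n − k + 1 = 7.
Given d = 4, check d ≤ 7: YES.
Slack = (n − k + 1) − d = 3.
The code is NOT MDS (slack = 3 > 0).
Description: the claimed parameters are [20, 14, 4]_4; such a code would be non-MDS.


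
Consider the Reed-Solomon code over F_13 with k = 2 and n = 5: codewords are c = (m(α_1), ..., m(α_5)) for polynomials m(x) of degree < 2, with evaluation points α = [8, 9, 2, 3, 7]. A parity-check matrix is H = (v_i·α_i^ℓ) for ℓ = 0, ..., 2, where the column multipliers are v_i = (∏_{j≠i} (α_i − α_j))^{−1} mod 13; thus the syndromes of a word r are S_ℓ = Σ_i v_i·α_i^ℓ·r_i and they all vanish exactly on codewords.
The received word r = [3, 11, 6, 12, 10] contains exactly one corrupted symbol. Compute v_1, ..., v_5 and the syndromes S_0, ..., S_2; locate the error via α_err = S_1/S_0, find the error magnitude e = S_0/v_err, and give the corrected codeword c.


S = (9, 3, 1), error at position 2, error magnitude e = 2, c = [3, 9, 6, 12, 10].

Step 1: column multipliers v_i = (∏_{j≠i}(α_i − α_j))^{−1} mod 13.
  i = 1 (α = 8): (8−9)(8−2)(8−3)(8−7) = (−1)·6·5·1 = −30 ≡ 9, so v_1 = 9^{−1} = 3 (mod 13).
  i = 2 (α = 9): (9−8)(9−2)(9−3)(9−7) = 1·7·6·2 = 84 ≡ 6, so v_2 = 6^{−1} = 11 (mod 13).
  i = 3 (α = 2): (2−8)(2−9)(2−3)(2−7) = (−6)·(−7)·(−1)·(−5) = 210 ≡ 2, so v_3 = 2^{−1} = 7 (mod 13).
  i = 4 (α = 3): (3−8)(3−9)(3−2)(3−7) = (−5)·(−6)·1·(−4) = −120 ≡ 10, so v_4 = 10^{−1} = 4 (mod 13).
  i = 5 (α = 7): (7−8)(7−9)(7−2)(7−3) = (−1)·(−2)·5·4 = 40 ≡ 1, so v_5 = 1^{−1} = 1 (mod 13).
  v = [3, 11, 7, 4, 1].
Step 2: syndromes of r = [3, 11, 6, 12, 10] (all sums mod 13).
  S_0 = Σ v_i r_i = 3·3 + 11·11 + 7·6 + 4·12 + 1·10 = 230 ≡ 9.
  S_1 = Σ v_i α_i r_i = 3·8·3 + 11·9·11 + 7·2·6 + 4·3·12 + 1·7·10 = 1459 ≡ 3.
  α_i^2 mod 13 = [12, 3, 4, 9, 10].
  S_2 = Σ v_i α_i^2 r_i = 3·12·3 + 11·3·11 + 7·4·6 + 4·9·12 + 1·10·10 = 1171 ≡ 1.
  S = (9, 3, 1) ≠ 0, so r is not a codeword (an error is present).
Step 3: locate the error. For a single error e at position i, S_ℓ = v_i·e·α_i^ℓ, so α_err = S_1/S_0.
  S_0^{−1} = 9^{−1} = 3 (mod 13), so α_err = 3·3 = 9 ≡ 9 = α_2. Error position i = 2.
  Consistency check: S_2/S_1 = 1·9 = 9 ≡ 9 = α_err ✓ (single-error assumption holds).
Step 4: error magnitude e = S_0/v_2 = S_0·∏_{j≠2}(α_2 − α_j) = 9·6 = 54 ≡ 2 (mod 13).
Step 5: correct position 2: c_2 = r_2 − e = 11 − 2 ≡ 9 (mod 13). Hence c = [3, 9, 6, 12, 10].
  Check: interpolating c through the α_i gives m(x) = 7 + 6·x (degree < 2) with m(α_i) = c_i for every i, so c is indeed a codeword.


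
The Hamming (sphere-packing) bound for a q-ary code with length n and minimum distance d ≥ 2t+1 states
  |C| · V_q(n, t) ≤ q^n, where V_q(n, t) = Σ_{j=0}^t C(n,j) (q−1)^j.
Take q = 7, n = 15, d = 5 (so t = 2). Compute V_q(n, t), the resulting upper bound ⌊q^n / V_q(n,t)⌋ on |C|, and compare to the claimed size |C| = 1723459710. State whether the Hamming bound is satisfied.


V_q(n, t) = 3871, q^n = 4747561509943, Hamming bound = 1226443169, |C| = 1723459710 > bound (violated).

Step 1: Compute V_q(n, t) = Σ_{j=0}^2 C(n, j) (q−1)^j.
  j = 0: C(15,0)·(6)^0 = 1·1 = 1.
  j = 1: C(15,1)·(6)^1 = 15·6 = 90.
  j = 2: C(15,2)·(6)^2 = 105·36 = 3780.
  V_q(n, t) = 1 + 90 + 3780 = 3871.
Step 2: q^n = 7^15 = 4747561509943.
Step 3: Hamming bound ⌊q^n / V_q(n,t)⌋ = ⌊4747561509943/3871⌋ = 1226443169.
Step 4: Compare |C| = 1723459710 to 1226443169: violated.
The claimed |C| lies above the Hamming bound, so no 7-ary code of length 15 with d ≥ 5 can have 1723459710 codewords.


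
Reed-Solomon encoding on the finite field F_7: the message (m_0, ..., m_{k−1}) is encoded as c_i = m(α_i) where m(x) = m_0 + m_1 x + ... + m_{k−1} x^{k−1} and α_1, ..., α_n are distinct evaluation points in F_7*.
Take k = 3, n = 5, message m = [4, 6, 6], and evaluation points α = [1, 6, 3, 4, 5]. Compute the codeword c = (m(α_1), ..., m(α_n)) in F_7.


c = [2, 4, 6, 5, 2]

Message polynomial: m(x) = 4 + 6·x + 6·x^2 (mod 7).
For each evaluation point α_i, compute m(α_i) mod 7:
  α_1 = 1: Horner steps 6 → 5 → 2, so m(1) = 2.
  α_2 = 6: Horner steps 6 → 0 → 4, so m(6) = 4.
  α_3 = 3: Horner steps 6 → 3 → 6, so m(3) = 6.
  α_4 = 4: Horner steps 6 → 2 → 5, so m(4) = 5.
  α_5 = 5: Horner steps 6 → 1 → 2, so m(5) = 2.
Codeword c = [2, 4, 6, 5, 2] ∈ F_7^5.


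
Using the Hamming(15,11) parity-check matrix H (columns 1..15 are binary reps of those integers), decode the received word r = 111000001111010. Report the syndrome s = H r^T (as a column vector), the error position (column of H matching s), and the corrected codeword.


s = (1, 0, 1, 0)^T, error position = 10, corrected codeword c = 111000001011010

Compute s = H r^T mod 2 one row at a time:
  s_1 = 0 + 1 + 1 + 1 + 1 + 0 + 1 + 0 = 5 ≡ 1 (mod 2).
  s_2 = 0 + 0 + 0 + 0 + 1 + 0 + 1 + 0 = 2 ≡ 0 (mod 2).
  s_3 = 1 + 1 + 0 + 0 + 1 + 1 + 1 + 0 = 5 ≡ 1 (mod 2).
  s_4 = 1 + 1 + 0 + 0 + 1 + 1 + 0 + 0 = 4 ≡ 0 (mod 2).
s = (1, 0, 1, 0)^T — this equals column 10 of H (binary 1010), so error is at position 10.
Correct: flip bit 10 of r = 111000001111010 to get c = 111000001011010.
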